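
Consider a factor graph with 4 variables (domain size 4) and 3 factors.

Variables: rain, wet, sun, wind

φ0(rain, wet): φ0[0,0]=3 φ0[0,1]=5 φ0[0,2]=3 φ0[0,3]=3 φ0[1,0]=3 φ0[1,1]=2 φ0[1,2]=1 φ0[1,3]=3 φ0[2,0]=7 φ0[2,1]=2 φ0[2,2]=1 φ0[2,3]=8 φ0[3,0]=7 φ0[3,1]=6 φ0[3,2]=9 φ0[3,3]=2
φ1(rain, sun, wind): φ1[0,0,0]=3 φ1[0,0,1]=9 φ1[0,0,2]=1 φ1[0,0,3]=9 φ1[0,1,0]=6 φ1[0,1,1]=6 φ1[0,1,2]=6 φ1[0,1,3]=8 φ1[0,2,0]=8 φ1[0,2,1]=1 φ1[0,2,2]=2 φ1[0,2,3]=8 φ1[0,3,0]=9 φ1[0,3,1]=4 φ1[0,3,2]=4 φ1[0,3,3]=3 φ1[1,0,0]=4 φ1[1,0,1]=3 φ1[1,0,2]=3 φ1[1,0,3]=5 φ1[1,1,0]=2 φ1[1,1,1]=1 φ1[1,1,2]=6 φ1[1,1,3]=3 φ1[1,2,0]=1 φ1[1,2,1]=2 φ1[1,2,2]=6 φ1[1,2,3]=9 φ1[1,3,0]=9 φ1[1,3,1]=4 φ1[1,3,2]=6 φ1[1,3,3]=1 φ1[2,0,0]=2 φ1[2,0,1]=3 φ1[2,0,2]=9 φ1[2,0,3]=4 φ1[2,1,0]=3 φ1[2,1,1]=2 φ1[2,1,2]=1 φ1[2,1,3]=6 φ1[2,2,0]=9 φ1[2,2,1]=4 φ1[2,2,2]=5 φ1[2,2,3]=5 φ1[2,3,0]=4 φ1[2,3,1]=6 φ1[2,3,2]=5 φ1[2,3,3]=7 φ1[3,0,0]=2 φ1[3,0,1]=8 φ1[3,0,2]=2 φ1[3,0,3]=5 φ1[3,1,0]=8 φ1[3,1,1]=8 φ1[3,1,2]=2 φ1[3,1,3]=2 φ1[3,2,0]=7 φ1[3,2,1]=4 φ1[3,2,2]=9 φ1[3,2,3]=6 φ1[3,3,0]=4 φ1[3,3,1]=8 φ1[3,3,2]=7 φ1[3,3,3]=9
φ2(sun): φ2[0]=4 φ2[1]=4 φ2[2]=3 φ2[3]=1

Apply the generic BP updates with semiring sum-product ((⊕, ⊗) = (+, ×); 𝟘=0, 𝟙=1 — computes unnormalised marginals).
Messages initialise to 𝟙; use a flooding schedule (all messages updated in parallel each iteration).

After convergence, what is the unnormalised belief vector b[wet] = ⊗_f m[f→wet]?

init: all messages = 𝟙 over 4 values
r1 m[φ0→rain] = [14, 9, 18, 24]
r1 m[φ0→wet] = [20, 15, 14, 16]
r1 m[φ1→rain] = [87, 65, 75, 91]
r1 m[φ1→sun] = [72, 70, 86, 90]
r1 m[φ1→wind] = [81, 73, 74, 90]
r1 m[φ2→sun] = [4, 4, 3, 1]
r1 m[rain→φ0] = [1, 1, 1, 1]
r1 m[rain→φ1] = [1, 1, 1, 1]
r1 m[wet→φ0] = [1, 1, 1, 1]
r1 m[sun→φ1] = [1, 1, 1, 1]
r1 m[sun→φ2] = [1, 1, 1, 1]
r1 m[wind→φ1] = [1, 1, 1, 1]
r2 m[φ0→rain] = [14, 9, 18, 24]
r2 m[φ0→wet] = [20, 15, 14, 16]
r2 m[φ1→rain] = [87, 65, 75, 91]
r2 m[φ1→sun] = [72, 70, 86, 90]
r2 m[φ1→wind] = [81, 73, 74, 90]
r2 m[φ2→sun] = [4, 4, 3, 1]
r2 m[rain→φ0] = [87, 65, 75, 91]
r2 m[rain→φ1] = [14, 9, 18, 24]
r2 m[wet→φ0] = [1, 1, 1, 1]
r2 m[sun→φ1] = [4, 4, 3, 1]
r2 m[sun→φ2] = [72, 70, 86, 90]
r2 m[wind→φ1] = [1, 1, 1, 1]
r3 m[φ0→rain] = [14, 9, 18, 24]
r3 m[φ0→wet] = [1618, 1261, 1220, 1238]
r3 m[φ1→rain] = [269, 182, 211, 254]
r3 m[φ1→sun] = [1175, 1168, 1466, 1528]
r3 m[φ1→wind] = [3768, 3872, 3352, 4306]
r3 m[φ2→sun] = [4, 4, 3, 1]
r3 m[rain→φ0] = [87, 65, 75, 91]
r3 m[rain→φ1] = [14, 9, 18, 24]
r3 m[wet→φ0] = [1, 1, 1, 1]
r3 m[sun→φ1] = [4, 4, 3, 1]
r3 m[sun→φ2] = [72, 70, 86, 90]
r3 m[wind→φ1] = [1, 1, 1, 1]
r4 m[φ0→rain] = [14, 9, 18, 24]
r4 m[φ0→wet] = [1618, 1261, 1220, 1238]
r4 m[φ1→rain] = [269, 182, 211, 254]
r4 m[φ1→sun] = [1175, 1168, 1466, 1528]
r4 m[φ1→wind] = [3768, 3872, 3352, 4306]
r4 m[φ2→sun] = [4, 4, 3, 1]
r4 m[rain→φ0] = [269, 182, 211, 254]
r4 m[rain→φ1] = [14, 9, 18, 24]
r4 m[wet→φ0] = [1, 1, 1, 1]
r4 m[sun→φ1] = [4, 4, 3, 1]
r4 m[sun→φ2] = [1175, 1168, 1466, 1528]
r4 m[wind→φ1] = [1, 1, 1, 1]
r5 m[φ0→rain] = [14, 9, 18, 24]
r5 m[φ0→wet] = [4608, 3655, 3486, 3549]
r5 m[φ1→rain] = [269, 182, 211, 254]
r5 m[φ1→sun] = [1175, 1168, 1466, 1528]
r5 m[φ1→wind] = [3768, 3872, 3352, 4306]
r5 m[φ2→sun] = [4, 4, 3, 1]
r5 m[rain→φ0] = [269, 182, 211, 254]
r5 m[rain→φ1] = [14, 9, 18, 24]
r5 m[wet→φ0] = [1, 1, 1, 1]
r5 m[sun→φ1] = [4, 4, 3, 1]
r5 m[sun→φ2] = [1175, 1168, 1466, 1528]
r5 m[wind→φ1] = [1, 1, 1, 1]
r6 m[φ0→rain] = [14, 9, 18, 24]
r6 m[φ0→wet] = [4608, 3655, 3486, 3549]
r6 m[φ1→rain] = [269, 182, 211, 254]
r6 m[φ1→sun] = [1175, 1168, 1466, 1528]
r6 m[φ1→wind] = [3768, 3872, 3352, 4306]
r6 m[φ2→sun] = [4, 4, 3, 1]
r6 m[rain→φ0] = [269, 182, 211, 254]
r6 m[rain→φ1] = [14, 9, 18, 24]
r6 m[wet→φ0] = [1, 1, 1, 1]
r6 m[sun→φ1] = [4, 4, 3, 1]
r6 m[sun→φ2] = [1175, 1168, 1466, 1528]
r6 m[wind→φ1] = [1, 1, 1, 1]
fixed point reached at round 6
b[wet] = ⊗ incoming = [4608, 3655, 3486, 3549]

b[wet] = [4608, 3655, 3486, 3549]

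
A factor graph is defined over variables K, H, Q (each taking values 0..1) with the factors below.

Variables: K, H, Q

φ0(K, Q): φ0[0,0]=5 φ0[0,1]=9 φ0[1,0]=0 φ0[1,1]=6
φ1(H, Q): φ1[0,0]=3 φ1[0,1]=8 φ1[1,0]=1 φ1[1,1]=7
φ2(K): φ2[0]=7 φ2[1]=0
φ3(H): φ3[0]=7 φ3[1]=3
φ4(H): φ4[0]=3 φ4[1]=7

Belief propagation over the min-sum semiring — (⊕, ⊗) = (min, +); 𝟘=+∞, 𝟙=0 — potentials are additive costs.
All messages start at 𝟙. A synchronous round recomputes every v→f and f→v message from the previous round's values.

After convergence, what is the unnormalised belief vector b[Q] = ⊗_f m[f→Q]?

b[Q] = [11, 23]

init: all messages = 𝟙 over 2 values
r1 m[φ0→K] = [5, 0]
r1 m[φ0→Q] = [0, 6]
r1 m[φ1→H] = [3, 1]
r1 m[φ1→Q] = [1, 7]
r1 m[φ2→K] = [7, 0]
r1 m[φ3→H] = [7, 3]
r1 m[φ4→H] = [3, 7]
r1 m[K→φ0] = [0, 0]
r1 m[K→φ2] = [0, 0]
r1 m[H→φ1] = [0, 0]
r1 m[H→φ3] = [0, 0]
r1 m[H→φ4] = [0, 0]
r1 m[Q→φ0] = [0, 0]
r1 m[Q→φ1] = [0, 0]
r2 m[φ0→K] = [5, 0]
r2 m[φ0→Q] = [0, 6]
r2 m[φ1→H] = [3, 1]
r2 m[φ1→Q] = [1, 7]
r2 m[φ2→K] = [7, 0]
r2 m[φ3→H] = [7, 3]
r2 m[φ4→H] = [3, 7]
r2 m[K→φ0] = [7, 0]
r2 m[K→φ2] = [5, 0]
r2 m[H→φ1] = [10, 10]
r2 m[H→φ3] = [6, 8]
r2 m[H→φ4] = [10, 4]
r2 m[Q→φ0] = [1, 7]
r2 m[Q→φ1] = [0, 6]
r3 m[φ0→K] = [6, 1]
r3 m[φ0→Q] = [0, 6]
r3 m[φ1→H] = [3, 1]
r3 m[φ1→Q] = [11, 17]
r3 m[φ2→K] = [7, 0]
r3 m[φ3→H] = [7, 3]
r3 m[φ4→H] = [3, 7]
r3 m[K→φ0] = [7, 0]
r3 m[K→φ2] = [5, 0]
r3 m[H→φ1] = [10, 10]
r3 m[H→φ3] = [6, 8]
r3 m[H→φ4] = [10, 4]
r3 m[Q→φ0] = [1, 7]
r3 m[Q→φ1] = [0, 6]
r4 m[φ0→K] = [6, 1]
r4 m[φ0→Q] = [0, 6]
r4 m[φ1→H] = [3, 1]
r4 m[φ1→Q] = [11, 17]
r4 m[φ2→K] = [7, 0]
r4 m[φ3→H] = [7, 3]
r4 m[φ4→H] = [3, 7]
r4 m[K→φ0] = [7, 0]
r4 m[K→φ2] = [6, 1]
r4 m[H→φ1] = [10, 10]
r4 m[H→φ3] = [6, 8]
r4 m[H→φ4] = [10, 4]
r4 m[Q→φ0] = [11, 17]
r4 m[Q→φ1] = [0, 6]
r5 m[φ0→K] = [16, 11]
r5 m[φ0→Q] = [0, 6]
r5 m[φ1→H] = [3, 1]
r5 m[φ1→Q] = [11, 17]
r5 m[φ2→K] = [7, 0]
r5 m[φ3→H] = [7, 3]
r5 m[φ4→H] = [3, 7]
r5 m[K→φ0] = [7, 0]
r5 m[K→φ2] = [6, 1]
r5 m[H→φ1] = [10, 10]
r5 m[H→φ3] = [6, 8]
r5 m[H→φ4] = [10, 4]
r5 m[Q→φ0] = [11, 17]
r5 m[Q→φ1] = [0, 6]
r6 m[φ0→K] = [16, 11]
r6 m[φ0→Q] = [0, 6]
r6 m[φ1→H] = [3, 1]
r6 m[φ1→Q] = [11, 17]
r6 m[φ2→K] = [7, 0]
r6 m[φ3→H] = [7, 3]
r6 m[φ4→H] = [3, 7]
r6 m[K→φ0] = [7, 0]
r6 m[K→φ2] = [16, 11]
r6 m[H→φ1] = [10, 10]
r6 m[H→φ3] = [6, 8]
r6 m[H→φ4] = [10, 4]
r6 m[Q→φ0] = [11, 17]
r6 m[Q→φ1] = [0, 6]
r7 m[φ0→K] = [16, 11]
r7 m[φ0→Q] = [0, 6]
r7 m[φ1→H] = [3, 1]
r7 m[φ1→Q] = [11, 17]
r7 m[φ2→K] = [7, 0]
r7 m[φ3→H] = [7, 3]
r7 m[φ4→H] = [3, 7]
r7 m[K→φ0] = [7, 0]
r7 m[K→φ2] = [16, 11]
r7 m[H→φ1] = [10, 10]
r7 m[H→φ3] = [6, 8]
r7 m[H→φ4] = [10, 4]
r7 m[Q→φ0] = [11, 17]
r7 m[Q→φ1] = [0, 6]
fixed point reached at round 7
b[Q] = ⊗ incoming = [11, 23]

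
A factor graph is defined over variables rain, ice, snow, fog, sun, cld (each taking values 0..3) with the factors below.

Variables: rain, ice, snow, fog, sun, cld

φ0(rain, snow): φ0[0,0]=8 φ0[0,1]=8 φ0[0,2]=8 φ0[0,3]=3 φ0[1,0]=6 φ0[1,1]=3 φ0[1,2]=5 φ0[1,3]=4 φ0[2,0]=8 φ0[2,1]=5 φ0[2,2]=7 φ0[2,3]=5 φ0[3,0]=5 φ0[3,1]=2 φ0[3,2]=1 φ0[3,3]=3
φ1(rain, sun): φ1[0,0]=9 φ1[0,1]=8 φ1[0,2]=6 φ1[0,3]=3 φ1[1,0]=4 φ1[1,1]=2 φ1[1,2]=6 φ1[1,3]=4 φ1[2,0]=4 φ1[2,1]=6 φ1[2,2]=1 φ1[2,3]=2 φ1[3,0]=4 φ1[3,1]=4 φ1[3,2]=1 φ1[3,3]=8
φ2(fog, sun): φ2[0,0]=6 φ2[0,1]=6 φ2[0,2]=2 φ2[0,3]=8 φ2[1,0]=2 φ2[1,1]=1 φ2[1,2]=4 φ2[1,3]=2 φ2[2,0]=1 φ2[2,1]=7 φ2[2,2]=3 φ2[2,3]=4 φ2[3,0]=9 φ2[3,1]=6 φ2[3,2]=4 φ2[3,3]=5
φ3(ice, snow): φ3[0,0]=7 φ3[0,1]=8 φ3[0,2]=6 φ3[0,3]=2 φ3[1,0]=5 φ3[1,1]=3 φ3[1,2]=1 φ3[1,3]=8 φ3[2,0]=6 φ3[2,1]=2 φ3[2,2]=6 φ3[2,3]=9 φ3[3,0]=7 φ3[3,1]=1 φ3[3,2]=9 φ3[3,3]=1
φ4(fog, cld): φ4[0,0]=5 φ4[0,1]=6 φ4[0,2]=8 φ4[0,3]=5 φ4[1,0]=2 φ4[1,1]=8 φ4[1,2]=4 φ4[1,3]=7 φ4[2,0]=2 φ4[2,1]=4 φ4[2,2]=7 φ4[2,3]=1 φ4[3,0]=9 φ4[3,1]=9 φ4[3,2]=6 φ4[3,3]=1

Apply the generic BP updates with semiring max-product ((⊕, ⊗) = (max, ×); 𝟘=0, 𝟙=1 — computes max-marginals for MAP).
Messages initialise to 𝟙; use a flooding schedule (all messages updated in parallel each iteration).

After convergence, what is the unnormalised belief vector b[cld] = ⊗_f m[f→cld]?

init: all messages = 𝟙 over 4 values
r1 m[φ0→rain] = [8, 6, 8, 5]
r1 m[φ0→snow] = [8, 8, 8, 5]
r1 m[φ1→rain] = [9, 6, 6, 8]
r1 m[φ1→sun] = [9, 8, 6, 8]
r1 m[φ2→fog] = [8, 4, 7, 9]
r1 m[φ2→sun] = [9, 7, 4, 8]
r1 m[φ3→ice] = [8, 8, 9, 9]
r1 m[φ3→snow] = [7, 8, 9, 9]
r1 m[φ4→fog] = [8, 8, 7, 9]
r1 m[φ4→cld] = [9, 9, 8, 7]
r1 m[rain→φ0] = [1, 1, 1, 1]
r1 m[rain→φ1] = [1, 1, 1, 1]
r1 m[ice→φ3] = [1, 1, 1, 1]
r1 m[snow→φ0] = [1, 1, 1, 1]
r1 m[snow→φ3] = [1, 1, 1, 1]
r1 m[fog→φ2] = [1, 1, 1, 1]
r1 m[fog→φ4] = [1, 1, 1, 1]
r1 m[sun→φ1] = [1, 1, 1, 1]
r1 m[sun→φ2] = [1, 1, 1, 1]
r1 m[cld→φ4] = [1, 1, 1, 1]
r2 m[φ0→rain] = [8, 6, 8, 5]
r2 m[φ0→snow] = [8, 8, 8, 5]
r2 m[φ1→rain] = [9, 6, 6, 8]
r2 m[φ1→sun] = [9, 8, 6, 8]
r2 m[φ2→fog] = [8, 4, 7, 9]
r2 m[φ2→sun] = [9, 7, 4, 8]
r2 m[φ3→ice] = [8, 8, 9, 9]
r2 m[φ3→snow] = [7, 8, 9, 9]
r2 m[φ4→fog] = [8, 8, 7, 9]
r2 m[φ4→cld] = [9, 9, 8, 7]
r2 m[rain→φ0] = [9, 6, 6, 8]
r2 m[rain→φ1] = [8, 6, 8, 5]
r2 m[ice→φ3] = [1, 1, 1, 1]
r2 m[snow→φ0] = [7, 8, 9, 9]
r2 m[snow→φ3] = [8, 8, 8, 5]
r2 m[fog→φ2] = [8, 8, 7, 9]
r2 m[fog→φ4] = [8, 4, 7, 9]
r2 m[sun→φ1] = [9, 7, 4, 8]
r2 m[sun→φ2] = [9, 8, 6, 8]
r2 m[cld→φ4] = [1, 1, 1, 1]
r3 m[φ0→rain] = [72, 45, 63, 35]
r3 m[φ0→snow] = [72, 72, 72, 30]
r3 m[φ1→rain] = [81, 36, 42, 64]
r3 m[φ1→sun] = [72, 64, 48, 40]
r3 m[φ2→fog] = [64, 24, 56, 81]
r3 m[φ2→sun] = [81, 54, 36, 64]
r3 m[φ3→ice] = [64, 40, 48, 72]
r3 m[φ3→snow] = [7, 8, 9, 9]
r3 m[φ4→fog] = [8, 8, 7, 9]
r3 m[φ4→cld] = [81, 81, 64, 40]
r3 m[rain→φ0] = [9, 6, 6, 8]
r3 m[rain→φ1] = [8, 6, 8, 5]
r3 m[ice→φ3] = [1, 1, 1, 1]
r3 m[snow→φ0] = [7, 8, 9, 9]
r3 m[snow→φ3] = [8, 8, 8, 5]
r3 m[fog→φ2] = [8, 8, 7, 9]
r3 m[fog→φ4] = [8, 4, 7, 9]
r3 m[sun→φ1] = [9, 7, 4, 8]
r3 m[sun→φ2] = [9, 8, 6, 8]
r3 m[cld→φ4] = [1, 1, 1, 1]
r4 m[φ0→rain] = [72, 45, 63, 35]
r4 m[φ0→snow] = [72, 72, 72, 30]
r4 m[φ1→rain] = [81, 36, 42, 64]
r4 m[φ1→sun] = [72, 64, 48, 40]
r4 m[φ2→fog] = [64, 24, 56, 81]
r4 m[φ2→sun] = [81, 54, 36, 64]
r4 m[φ3→ice] = [64, 40, 48, 72]
r4 m[φ3→snow] = [7, 8, 9, 9]
r4 m[φ4→fog] = [8, 8, 7, 9]
r4 m[φ4→cld] = [81, 81, 64, 40]
r4 m[rain→φ0] = [81, 36, 42, 64]
r4 m[rain→φ1] = [72, 45, 63, 35]
r4 m[ice→φ3] = [1, 1, 1, 1]
r4 m[snow→φ0] = [7, 8, 9, 9]
r4 m[snow→φ3] = [72, 72, 72, 30]
r4 m[fog→φ2] = [8, 8, 7, 9]
r4 m[fog→φ4] = [64, 24, 56, 81]
r4 m[sun→φ1] = [81, 54, 36, 64]
r4 m[sun→φ2] = [72, 64, 48, 40]
r4 m[cld→φ4] = [1, 1, 1, 1]
r5 m[φ0→rain] = [72, 45, 63, 35]
r5 m[φ0→snow] = [648, 648, 648, 243]
r5 m[φ1→rain] = [729, 324, 324, 512]
r5 m[φ1→sun] = [648, 576, 432, 280]
r5 m[φ2→fog] = [432, 192, 448, 648]
r5 m[φ2→sun] = [81, 54, 36, 64]
r5 m[φ3→ice] = [576, 360, 432, 648]
r5 m[φ3→snow] = [7, 8, 9, 9]
r5 m[φ4→fog] = [8, 8, 7, 9]
r5 m[φ4→cld] = [729, 729, 512, 320]
r5 m[rain→φ0] = [81, 36, 42, 64]
r5 m[rain→φ1] = [72, 45, 63, 35]
r5 m[ice→φ3] = [1, 1, 1, 1]
r5 m[snow→φ0] = [7, 8, 9, 9]
r5 m[snow→φ3] = [72, 72, 72, 30]
r5 m[fog→φ2] = [8, 8, 7, 9]
r5 m[fog→φ4] = [64, 24, 56, 81]
r5 m[sun→φ1] = [81, 54, 36, 64]
r5 m[sun→φ2] = [72, 64, 48, 40]
r5 m[cld→φ4] = [1, 1, 1, 1]
r6 m[φ0→rain] = [72, 45, 63, 35]
r6 m[φ0→snow] = [648, 648, 648, 243]
r6 m[φ1→rain] = [729, 324, 324, 512]
r6 m[φ1→sun] = [648, 576, 432, 280]
r6 m[φ2→fog] = [432, 192, 448, 648]
r6 m[φ2→sun] = [81, 54, 36, 64]
r6 m[φ3→ice] = [576, 360, 432, 648]
r6 m[φ3→snow] = [7, 8, 9, 9]
r6 m[φ4→fog] = [8, 8, 7, 9]
r6 m[φ4→cld] = [729, 729, 512, 320]
r6 m[rain→φ0] = [729, 324, 324, 512]
r6 m[rain→φ1] = [72, 45, 63, 35]
r6 m[ice→φ3] = [1, 1, 1, 1]
r6 m[snow→φ0] = [7, 8, 9, 9]
r6 m[snow→φ3] = [648, 648, 648, 243]
r6 m[fog→φ2] = [8, 8, 7, 9]
r6 m[fog→φ4] = [432, 192, 448, 648]
r6 m[sun→φ1] = [81, 54, 36, 64]
r6 m[sun→φ2] = [648, 576, 432, 280]
r6 m[cld→φ4] = [1, 1, 1, 1]
r7 m[φ0→rain] = [72, 45, 63, 35]
r7 m[φ0→snow] = [5832, 5832, 5832, 2187]
r7 m[φ1→rain] = [729, 324, 324, 512]
r7 m[φ1→sun] = [648, 576, 432, 280]
r7 m[φ2→fog] = [3888, 1728, 4032, 5832]
r7 m[φ2→sun] = [81, 54, 36, 64]
r7 m[φ3→ice] = [5184, 3240, 3888, 5832]
r7 m[φ3→snow] = [7, 8, 9, 9]
r7 m[φ4→fog] = [8, 8, 7, 9]
r7 m[φ4→cld] = [5832, 5832, 3888, 2160]
r7 m[rain→φ0] = [729, 324, 324, 512]
r7 m[rain→φ1] = [72, 45, 63, 35]
r7 m[ice→φ3] = [1, 1, 1, 1]
r7 m[snow→φ0] = [7, 8, 9, 9]
r7 m[snow→φ3] = [648, 648, 648, 243]
r7 m[fog→φ2] = [8, 8, 7, 9]
r7 m[fog→φ4] = [432, 192, 448, 648]
r7 m[sun→φ1] = [81, 54, 36, 64]
r7 m[sun→φ2] = [648, 576, 432, 280]
r7 m[cld→φ4] = [1, 1, 1, 1]
r8 m[φ0→rain] = [72, 45, 63, 35]
r8 m[φ0→snow] = [5832, 5832, 5832, 2187]
r8 m[φ1→rain] = [729, 324, 324, 512]
r8 m[φ1→sun] = [648, 576, 432, 280]
r8 m[φ2→fog] = [3888, 1728, 4032, 5832]
r8 m[φ2→sun] = [81, 54, 36, 64]
r8 m[φ3→ice] = [5184, 3240, 3888, 5832]
r8 m[φ3→snow] = [7, 8, 9, 9]
r8 m[φ4→fog] = [8, 8, 7, 9]
r8 m[φ4→cld] = [5832, 5832, 3888, 2160]
r8 m[rain→φ0] = [729, 324, 324, 512]
r8 m[rain→φ1] = [72, 45, 63, 35]
r8 m[ice→φ3] = [1, 1, 1, 1]
r8 m[snow→φ0] = [7, 8, 9, 9]
r8 m[snow→φ3] = [5832, 5832, 5832, 2187]
r8 m[fog→φ2] = [8, 8, 7, 9]
r8 m[fog→φ4] = [3888, 1728, 4032, 5832]
r8 m[sun→φ1] = [81, 54, 36, 64]
r8 m[sun→φ2] = [648, 576, 432, 280]
r8 m[cld→φ4] = [1, 1, 1, 1]
r9 m[φ0→rain] = [72, 45, 63, 35]
r9 m[φ0→snow] = [5832, 5832, 5832, 2187]
r9 m[φ1→rain] = [729, 324, 324, 512]
r9 m[φ1→sun] = [648, 576, 432, 280]
r9 m[φ2→fog] = [3888, 1728, 4032, 5832]
r9 m[φ2→sun] = [81, 54, 36, 64]
r9 m[φ3→ice] = [46656, 29160, 34992, 52488]
r9 m[φ3→snow] = [7, 8, 9, 9]
r9 m[φ4→fog] = [8, 8, 7, 9]
r9 m[φ4→cld] = [52488, 52488, 34992, 19440]
r9 m[rain→φ0] = [729, 324, 324, 512]
r9 m[rain→φ1] = [72, 45, 63, 35]
r9 m[ice→φ3] = [1, 1, 1, 1]
r9 m[snow→φ0] = [7, 8, 9, 9]
r9 m[snow→φ3] = [5832, 5832, 5832, 2187]
r9 m[fog→φ2] = [8, 8, 7, 9]
r9 m[fog→φ4] = [3888, 1728, 4032, 5832]
r9 m[sun→φ1] = [81, 54, 36, 64]
r9 m[sun→φ2] = [648, 576, 432, 280]
r9 m[cld→φ4] = [1, 1, 1, 1]
r10 m[φ0→rain] = [72, 45, 63, 35]
r10 m[φ0→snow] = [5832, 5832, 5832, 2187]
r10 m[φ1→rain] = [729, 324, 324, 512]
r10 m[φ1→sun] = [648, 576, 432, 280]
r10 m[φ2→fog] = [3888, 1728, 4032, 5832]
r10 m[φ2→sun] = [81, 54, 36, 64]
r10 m[φ3→ice] = [46656, 29160, 34992, 52488]
r10 m[φ3→snow] = [7, 8, 9, 9]
r10 m[φ4→fog] = [8, 8, 7, 9]
r10 m[φ4→cld] = [52488, 52488, 34992, 19440]
r10 m[rain→φ0] = [729, 324, 324, 512]
r10 m[rain→φ1] = [72, 45, 63, 35]
r10 m[ice→φ3] = [1, 1, 1, 1]
r10 m[snow→φ0] = [7, 8, 9, 9]
r10 m[snow→φ3] = [5832, 5832, 5832, 2187]
r10 m[fog→φ2] = [8, 8, 7, 9]
r10 m[fog→φ4] = [3888, 1728, 4032, 5832]
r10 m[sun→φ1] = [81, 54, 36, 64]
r10 m[sun→φ2] = [648, 576, 432, 280]
r10 m[cld→φ4] = [1, 1, 1, 1]
fixed point reached at round 10
b[cld] = ⊗ incoming = [52488, 52488, 34992, 19440]

b[cld] = [52488, 52488, 34992, 19440]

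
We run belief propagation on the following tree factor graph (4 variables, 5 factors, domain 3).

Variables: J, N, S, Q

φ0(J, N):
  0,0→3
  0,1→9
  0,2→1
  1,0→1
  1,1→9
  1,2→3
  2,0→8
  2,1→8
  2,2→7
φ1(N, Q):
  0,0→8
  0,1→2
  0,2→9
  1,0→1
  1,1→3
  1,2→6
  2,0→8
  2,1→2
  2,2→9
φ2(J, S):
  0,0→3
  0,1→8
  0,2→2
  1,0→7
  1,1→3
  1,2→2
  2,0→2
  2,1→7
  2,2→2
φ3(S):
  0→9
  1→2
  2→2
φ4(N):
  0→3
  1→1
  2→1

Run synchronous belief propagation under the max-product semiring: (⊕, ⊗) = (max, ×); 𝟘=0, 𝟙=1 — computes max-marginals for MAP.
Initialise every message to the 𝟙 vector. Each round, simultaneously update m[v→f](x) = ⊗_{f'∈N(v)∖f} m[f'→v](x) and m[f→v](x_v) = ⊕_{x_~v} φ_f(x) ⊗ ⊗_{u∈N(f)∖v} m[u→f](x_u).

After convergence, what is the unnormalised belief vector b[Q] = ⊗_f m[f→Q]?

init: all messages = 𝟙 over 3 values
r1 m[φ0→J] = [9, 9, 8]
r1 m[φ0→N] = [8, 9, 7]
r1 m[φ1→N] = [9, 6, 9]
r1 m[φ1→Q] = [8, 3, 9]
r1 m[φ2→J] = [8, 7, 7]
r1 m[φ2→S] = [7, 8, 2]
r1 m[φ3→S] = [9, 2, 2]
r1 m[φ4→N] = [3, 1, 1]
r1 m[J→φ0] = [1, 1, 1]
r1 m[J→φ2] = [1, 1, 1]
r1 m[N→φ0] = [1, 1, 1]
r1 m[N→φ1] = [1, 1, 1]
r1 m[N→φ4] = [1, 1, 1]
r1 m[S→φ2] = [1, 1, 1]
r1 m[S→φ3] = [1, 1, 1]
r1 m[Q→φ1] = [1, 1, 1]
r2 m[φ0→J] = [9, 9, 8]
r2 m[φ0→N] = [8, 9, 7]
r2 m[φ1→N] = [9, 6, 9]
r2 m[φ1→Q] = [8, 3, 9]
r2 m[φ2→J] = [8, 7, 7]
r2 m[φ2→S] = [7, 8, 2]
r2 m[φ3→S] = [9, 2, 2]
r2 m[φ4→N] = [3, 1, 1]
r2 m[J→φ0] = [8, 7, 7]
r2 m[J→φ2] = [9, 9, 8]
r2 m[N→φ0] = [27, 6, 9]
r2 m[N→φ1] = [24, 9, 7]
r2 m[N→φ4] = [72, 54, 63]
r2 m[S→φ2] = [9, 2, 2]
r2 m[S→φ3] = [7, 8, 2]
r2 m[Q→φ1] = [1, 1, 1]
r3 m[φ0→J] = [81, 54, 216]
r3 m[φ0→N] = [56, 72, 49]
r3 m[φ1→N] = [9, 6, 9]
r3 m[φ1→Q] = [192, 48, 216]
r3 m[φ2→J] = [27, 63, 18]
r3 m[φ2→S] = [63, 72, 18]
r3 m[φ3→S] = [9, 2, 2]
r3 m[φ4→N] = [3, 1, 1]
r3 m[J→φ0] = [8, 7, 7]
r3 m[J→φ2] = [9, 9, 8]
r3 m[N→φ0] = [27, 6, 9]
r3 m[N→φ1] = [24, 9, 7]
r3 m[N→φ4] = [72, 54, 63]
r3 m[S→φ2] = [9, 2, 2]
r3 m[S→φ3] = [7, 8, 2]
r3 m[Q→φ1] = [1, 1, 1]
r4 m[φ0→J] = [81, 54, 216]
r4 m[φ0→N] = [56, 72, 49]
r4 m[φ1→N] = [9, 6, 9]
r4 m[φ1→Q] = [192, 48, 216]
r4 m[φ2→J] = [27, 63, 18]
r4 m[φ2→S] = [63, 72, 18]
r4 m[φ3→S] = [9, 2, 2]
r4 m[φ4→N] = [3, 1, 1]
r4 m[J→φ0] = [27, 63, 18]
r4 m[J→φ2] = [81, 54, 216]
r4 m[N→φ0] = [27, 6, 9]
r4 m[N→φ1] = [168, 72, 49]
r4 m[N→φ4] = [504, 432, 441]
r4 m[S→φ2] = [9, 2, 2]
r4 m[S→φ3] = [63, 72, 18]
r4 m[Q→φ1] = [1, 1, 1]
r5 m[φ0→J] = [81, 54, 216]
r5 m[φ0→N] = [144, 567, 189]
r5 m[φ1→N] = [9, 6, 9]
r5 m[φ1→Q] = [1344, 336, 1512]
r5 m[φ2→J] = [27, 63, 18]
r5 m[φ2→S] = [432, 1512, 432]
r5 m[φ3→S] = [9, 2, 2]
r5 m[φ4→N] = [3, 1, 1]
r5 m[J→φ0] = [27, 63, 18]
r5 m[J→φ2] = [81, 54, 216]
r5 m[N→φ0] = [27, 6, 9]
r5 m[N→φ1] = [168, 72, 49]
r5 m[N→φ4] = [504, 432, 441]
r5 m[S→φ2] = [9, 2, 2]
r5 m[S→φ3] = [63, 72, 18]
r5 m[Q→φ1] = [1, 1, 1]
r6 m[φ0→J] = [81, 54, 216]
r6 m[φ0→N] = [144, 567, 189]
r6 m[φ1→N] = [9, 6, 9]
r6 m[φ1→Q] = [1344, 336, 1512]
r6 m[φ2→J] = [27, 63, 18]
r6 m[φ2→S] = [432, 1512, 432]
r6 m[φ3→S] = [9, 2, 2]
r6 m[φ4→N] = [3, 1, 1]
r6 m[J→φ0] = [27, 63, 18]
r6 m[J→φ2] = [81, 54, 216]
r6 m[N→φ0] = [27, 6, 9]
r6 m[N→φ1] = [432, 567, 189]
r6 m[N→φ4] = [1296, 3402, 1701]
r6 m[S→φ2] = [9, 2, 2]
r6 m[S→φ3] = [432, 1512, 432]
r6 m[Q→φ1] = [1, 1, 1]
r7 m[φ0→J] = [81, 54, 216]
r7 m[φ0→N] = [144, 567, 189]
r7 m[φ1→N] = [9, 6, 9]
r7 m[φ1→Q] = [3456, 1701, 3888]
r7 m[φ2→J] = [27, 63, 18]
r7 m[φ2→S] = [432, 1512, 432]
r7 m[φ3→S] = [9, 2, 2]
r7 m[φ4→N] = [3, 1, 1]
r7 m[J→φ0] = [27, 63, 18]
r7 m[J→φ2] = [81, 54, 216]
r7 m[N→φ0] = [27, 6, 9]
r7 m[N→φ1] = [432, 567, 189]
r7 m[N→φ4] = [1296, 3402, 1701]
r7 m[S→φ2] = [9, 2, 2]
r7 m[S→φ3] = [432, 1512, 432]
r7 m[Q→φ1] = [1, 1, 1]
r8 m[φ0→J] = [81, 54, 216]
r8 m[φ0→N] = [144, 567, 189]
r8 m[φ1→N] = [9, 6, 9]
r8 m[φ1→Q] = [3456, 1701, 3888]
r8 m[φ2→J] = [27, 63, 18]
r8 m[φ2→S] = [432, 1512, 432]
r8 m[φ3→S] = [9, 2, 2]
r8 m[φ4→N] = [3, 1, 1]
r8 m[J→φ0] = [27, 63, 18]
r8 m[J→φ2] = [81, 54, 216]
r8 m[N→φ0] = [27, 6, 9]
r8 m[N→φ1] = [432, 567, 189]
r8 m[N→φ4] = [1296, 3402, 1701]
r8 m[S→φ2] = [9, 2, 2]
r8 m[S→φ3] = [432, 1512, 432]
r8 m[Q→φ1] = [1, 1, 1]
fixed point reached at round 8
b[Q] = ⊗ incoming = [3456, 1701, 3888]

b[Q] = [3456, 1701, 3888]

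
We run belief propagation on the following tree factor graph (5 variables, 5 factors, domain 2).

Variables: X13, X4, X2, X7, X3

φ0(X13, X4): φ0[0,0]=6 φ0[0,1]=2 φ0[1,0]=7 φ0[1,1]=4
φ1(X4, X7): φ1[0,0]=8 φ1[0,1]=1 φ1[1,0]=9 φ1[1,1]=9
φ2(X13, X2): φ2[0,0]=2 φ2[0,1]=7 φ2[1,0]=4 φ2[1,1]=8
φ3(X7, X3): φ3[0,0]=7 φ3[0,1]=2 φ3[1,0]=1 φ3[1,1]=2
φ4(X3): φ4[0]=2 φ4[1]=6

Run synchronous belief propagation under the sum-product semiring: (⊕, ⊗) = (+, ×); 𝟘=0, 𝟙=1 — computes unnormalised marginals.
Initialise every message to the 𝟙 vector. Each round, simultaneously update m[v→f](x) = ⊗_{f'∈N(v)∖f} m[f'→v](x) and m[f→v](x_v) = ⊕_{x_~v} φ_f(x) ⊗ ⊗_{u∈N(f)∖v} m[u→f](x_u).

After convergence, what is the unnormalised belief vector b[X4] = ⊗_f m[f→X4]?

init: all messages = 𝟙 over 2 values
r1 m[φ0→X13] = [8, 11]
r1 m[φ0→X4] = [13, 6]
r1 m[φ1→X4] = [9, 18]
r1 m[φ1→X7] = [17, 10]
r1 m[φ2→X13] = [9, 12]
r1 m[φ2→X2] = [6, 15]
r1 m[φ3→X7] = [9, 3]
r1 m[φ3→X3] = [8, 4]
r1 m[φ4→X3] = [2, 6]
r1 m[X13→φ0] = [1, 1]
r1 m[X13→φ2] = [1, 1]
r1 m[X4→φ0] = [1, 1]
r1 m[X4→φ1] = [1, 1]
r1 m[X2→φ2] = [1, 1]
r1 m[X7→φ1] = [1, 1]
r1 m[X7→φ3] = [1, 1]
r1 m[X3→φ3] = [1, 1]
r1 m[X3→φ4] = [1, 1]
r2 m[φ0→X13] = [8, 11]
r2 m[φ0→X4] = [13, 6]
r2 m[φ1→X4] = [9, 18]
r2 m[φ1→X7] = [17, 10]
r2 m[φ2→X13] = [9, 12]
r2 m[φ2→X2] = [6, 15]
r2 m[φ3→X7] = [9, 3]
r2 m[φ3→X3] = [8, 4]
r2 m[φ4→X3] = [2, 6]
r2 m[X13→φ0] = [9, 12]
r2 m[X13→φ2] = [8, 11]
r2 m[X4→φ0] = [9, 18]
r2 m[X4→φ1] = [13, 6]
r2 m[X2→φ2] = [1, 1]
r2 m[X7→φ1] = [9, 3]
r2 m[X7→φ3] = [17, 10]
r2 m[X3→φ3] = [2, 6]
r2 m[X3→φ4] = [8, 4]
r3 m[φ0→X13] = [90, 135]
r3 m[φ0→X4] = [138, 66]
r3 m[φ1→X4] = [75, 108]
r3 m[φ1→X7] = [158, 67]
r3 m[φ2→X13] = [9, 12]
r3 m[φ2→X2] = [60, 144]
r3 m[φ3→X7] = [26, 14]
r3 m[φ3→X3] = [129, 54]
r3 m[φ4→X3] = [2, 6]
r3 m[X13→φ0] = [9, 12]
r3 m[X13→φ2] = [8, 11]
r3 m[X4→φ0] = [9, 18]
r3 m[X4→φ1] = [13, 6]
r3 m[X2→φ2] = [1, 1]
r3 m[X7→φ1] = [9, 3]
r3 m[X7→φ3] = [17, 10]
r3 m[X3→φ3] = [2, 6]
r3 m[X3→φ4] = [8, 4]
r4 m[φ0→X13] = [90, 135]
r4 m[φ0→X4] = [138, 66]
r4 m[φ1→X4] = [75, 108]
r4 m[φ1→X7] = [158, 67]
r4 m[φ2→X13] = [9, 12]
r4 m[φ2→X2] = [60, 144]
r4 m[φ3→X7] = [26, 14]
r4 m[φ3→X3] = [129, 54]
r4 m[φ4→X3] = [2, 6]
r4 m[X13→φ0] = [9, 12]
r4 m[X13→φ2] = [90, 135]
r4 m[X4→φ0] = [75, 108]
r4 m[X4→φ1] = [138, 66]
r4 m[X2→φ2] = [1, 1]
r4 m[X7→φ1] = [26, 14]
r4 m[X7→φ3] = [158, 67]
r4 m[X3→φ3] = [2, 6]
r4 m[X3→φ4] = [129, 54]
r5 m[φ0→X13] = [666, 957]
r5 m[φ0→X4] = [138, 66]
r5 m[φ1→X4] = [222, 360]
r5 m[φ1→X7] = [1698, 732]
r5 m[φ2→X13] = [9, 12]
r5 m[φ2→X2] = [720, 1710]
r5 m[φ3→X7] = [26, 14]
r5 m[φ3→X3] = [1173, 450]
r5 m[φ4→X3] = [2, 6]
r5 m[X13→φ0] = [9, 12]
r5 m[X13→φ2] = [90, 135]
r5 m[X4→φ0] = [75, 108]
r5 m[X4→φ1] = [138, 66]
r5 m[X2→φ2] = [1, 1]
r5 m[X7→φ1] = [26, 14]
r5 m[X7→φ3] = [158, 67]
r5 m[X3→φ3] = [2, 6]
r5 m[X3→φ4] = [129, 54]
r6 m[φ0→X13] = [666, 957]
r6 m[φ0→X4] = [138, 66]
r6 m[φ1→X4] = [222, 360]
r6 m[φ1→X7] = [1698, 732]
r6 m[φ2→X13] = [9, 12]
r6 m[φ2→X2] = [720, 1710]
r6 m[φ3→X7] = [26, 14]
r6 m[φ3→X3] = [1173, 450]
r6 m[φ4→X3] = [2, 6]
r6 m[X13→φ0] = [9, 12]
r6 m[X13→φ2] = [666, 957]
r6 m[X4→φ0] = [222, 360]
r6 m[X4→φ1] = [138, 66]
r6 m[X2→φ2] = [1, 1]
r6 m[X7→φ1] = [26, 14]
r6 m[X7→φ3] = [1698, 732]
r6 m[X3→φ3] = [2, 6]
r6 m[X3→φ4] = [1173, 450]
r7 m[φ0→X13] = [2052, 2994]
r7 m[φ0→X4] = [138, 66]
r7 m[φ1→X4] = [222, 360]
r7 m[φ1→X7] = [1698, 732]
r7 m[φ2→X13] = [9, 12]
r7 m[φ2→X2] = [5160, 12318]
r7 m[φ3→X7] = [26, 14]
r7 m[φ3→X3] = [12618, 4860]
r7 m[φ4→X3] = [2, 6]
r7 m[X13→φ0] = [9, 12]
r7 m[X13→φ2] = [666, 957]
r7 m[X4→φ0] = [222, 360]
r7 m[X4→φ1] = [138, 66]
r7 m[X2→φ2] = [1, 1]
r7 m[X7→φ1] = [26, 14]
r7 m[X7→φ3] = [1698, 732]
r7 m[X3→φ3] = [2, 6]
r7 m[X3→φ4] = [1173, 450]
r8 m[φ0→X13] = [2052, 2994]
r8 m[φ0→X4] = [138, 66]
r8 m[φ1→X4] = [222, 360]
r8 m[φ1→X7] = [1698, 732]
r8 m[φ2→X13] = [9, 12]
r8 m[φ2→X2] = [5160, 12318]
r8 m[φ3→X7] = [26, 14]
r8 m[φ3→X3] = [12618, 4860]
r8 m[φ4→X3] = [2, 6]
r8 m[X13→φ0] = [9, 12]
r8 m[X13→φ2] = [2052, 2994]
r8 m[X4→φ0] = [222, 360]
r8 m[X4→φ1] = [138, 66]
r8 m[X2→φ2] = [1, 1]
r8 m[X7→φ1] = [26, 14]
r8 m[X7→φ3] = [1698, 732]
r8 m[X3→φ3] = [2, 6]
r8 m[X3→φ4] = [12618, 4860]
r9 m[φ0→X13] = [2052, 2994]
r9 m[φ0→X4] = [138, 66]
r9 m[φ1→X4] = [222, 360]
r9 m[φ1→X7] = [1698, 732]
r9 m[φ2→X13] = [9, 12]
r9 m[φ2→X2] = [16080, 38316]
r9 m[φ3→X7] = [26, 14]
r9 m[φ3→X3] = [12618, 4860]
r9 m[φ4→X3] = [2, 6]
r9 m[X13→φ0] = [9, 12]
r9 m[X13→φ2] = [2052, 2994]
r9 m[X4→φ0] = [222, 360]
r9 m[X4→φ1] = [138, 66]
r9 m[X2→φ2] = [1, 1]
r9 m[X7→φ1] = [26, 14]
r9 m[X7→φ3] = [1698, 732]
r9 m[X3→φ3] = [2, 6]
r9 m[X3→φ4] = [12618, 4860]
r10 m[φ0→X13] = [2052, 2994]
r10 m[φ0→X4] = [138, 66]
r10 m[φ1→X4] = [222, 360]
r10 m[φ1→X7] = [1698, 732]
r10 m[φ2→X13] = [9, 12]
r10 m[φ2→X2] = [16080, 38316]
r10 m[φ3→X7] = [26, 14]
r10 m[φ3→X3] = [12618, 4860]
r10 m[φ4→X3] = [2, 6]
r10 m[X13→φ0] = [9, 12]
r10 m[X13→φ2] = [2052, 2994]
r10 m[X4→φ0] = [222, 360]
r10 m[X4→φ1] = [138, 66]
r10 m[X2→φ2] = [1, 1]
r10 m[X7→φ1] = [26, 14]
r10 m[X7→φ3] = [1698, 732]
r10 m[X3→φ3] = [2, 6]
r10 m[X3→φ4] = [12618, 4860]
fixed point reached at round 10
b[X4] = ⊗ incoming = [30636, 23760]

b[X4] = [30636, 23760]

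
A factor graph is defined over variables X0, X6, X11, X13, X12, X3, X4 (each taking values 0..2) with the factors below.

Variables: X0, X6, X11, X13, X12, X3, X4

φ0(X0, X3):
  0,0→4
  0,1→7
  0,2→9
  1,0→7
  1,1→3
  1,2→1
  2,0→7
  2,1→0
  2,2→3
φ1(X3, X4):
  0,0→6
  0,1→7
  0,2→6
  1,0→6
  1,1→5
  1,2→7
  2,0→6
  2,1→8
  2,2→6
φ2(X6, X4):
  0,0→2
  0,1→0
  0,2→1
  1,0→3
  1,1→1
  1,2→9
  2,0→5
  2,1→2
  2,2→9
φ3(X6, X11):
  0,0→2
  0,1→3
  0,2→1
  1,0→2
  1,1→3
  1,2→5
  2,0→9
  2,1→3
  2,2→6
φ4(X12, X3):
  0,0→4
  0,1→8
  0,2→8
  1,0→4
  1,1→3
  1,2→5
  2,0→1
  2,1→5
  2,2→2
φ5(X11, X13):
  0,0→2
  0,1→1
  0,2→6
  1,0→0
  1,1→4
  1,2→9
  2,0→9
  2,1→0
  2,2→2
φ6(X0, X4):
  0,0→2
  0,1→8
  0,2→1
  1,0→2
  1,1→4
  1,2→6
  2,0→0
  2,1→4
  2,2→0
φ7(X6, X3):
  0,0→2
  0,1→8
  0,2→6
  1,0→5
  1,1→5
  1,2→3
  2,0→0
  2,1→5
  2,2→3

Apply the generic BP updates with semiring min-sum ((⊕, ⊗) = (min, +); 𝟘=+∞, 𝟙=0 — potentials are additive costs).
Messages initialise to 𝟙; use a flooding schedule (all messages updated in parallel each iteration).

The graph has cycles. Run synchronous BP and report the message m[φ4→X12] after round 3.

init: all messages = 𝟙 over 3 values
r1 m[φ0→X0] = [4, 1, 0]
r1 m[φ0→X3] = [4, 0, 1]
r1 m[φ1→X3] = [6, 5, 6]
r1 m[φ1→X4] = [6, 5, 6]
r1 m[φ2→X6] = [0, 1, 2]
r1 m[φ2→X4] = [2, 0, 1]
r1 m[φ3→X6] = [1, 2, 3]
r1 m[φ3→X11] = [2, 3, 1]
r1 m[φ4→X12] = [4, 3, 1]
r1 m[φ4→X3] = [1, 3, 2]
r1 m[φ5→X11] = [1, 0, 0]
r1 m[φ5→X13] = [0, 0, 2]
r1 m[φ6→X0] = [1, 2, 0]
r1 m[φ6→X4] = [0, 4, 0]
r1 m[φ7→X6] = [2, 3, 0]
r1 m[φ7→X3] = [0, 5, 3]
r1 m[X0→φ0] = [0, 0, 0]
r1 m[X0→φ6] = [0, 0, 0]
r1 m[X6→φ2] = [0, 0, 0]
r1 m[X6→φ3] = [0, 0, 0]
r1 m[X6→φ7] = [0, 0, 0]
r1 m[X11→φ3] = [0, 0, 0]
r1 m[X11→φ5] = [0, 0, 0]
r1 m[X13→φ5] = [0, 0, 0]
r1 m[X12→φ4] = [0, 0, 0]
r1 m[X3→φ0] = [0, 0, 0]
r1 m[X3→φ1] = [0, 0, 0]
r1 m[X3→φ4] = [0, 0, 0]
r1 m[X3→φ7] = [0, 0, 0]
r1 m[X4→φ1] = [0, 0, 0]
r1 m[X4→φ2] = [0, 0, 0]
r1 m[X4→φ6] = [0, 0, 0]
r2 m[φ0→X0] = [4, 1, 0]
r2 m[φ0→X3] = [4, 0, 1]
r2 m[φ1→X3] = [6, 5, 6]
r2 m[φ1→X4] = [6, 5, 6]
r2 m[φ2→X6] = [0, 1, 2]
r2 m[φ2→X4] = [2, 0, 1]
r2 m[φ3→X6] = [1, 2, 3]
r2 m[φ3→X11] = [2, 3, 1]
r2 m[φ4→X12] = [4, 3, 1]
r2 m[φ4→X3] = [1, 3, 2]
r2 m[φ5→X11] = [1, 0, 0]
r2 m[φ5→X13] = [0, 0, 2]
r2 m[φ6→X0] = [1, 2, 0]
r2 m[φ6→X4] = [0, 4, 0]
r2 m[φ7→X6] = [2, 3, 0]
r2 m[φ7→X3] = [0, 5, 3]
r2 m[X0→φ0] = [1, 2, 0]
r2 m[X0→φ6] = [4, 1, 0]
r2 m[X6→φ2] = [3, 5, 3]
r2 m[X6→φ3] = [2, 4, 2]
r2 m[X6→φ7] = [1, 3, 5]
r2 m[X11→φ3] = [1, 0, 0]
r2 m[X11→φ5] = [2, 3, 1]
r2 m[X13→φ5] = [0, 0, 0]
r2 m[X12→φ4] = [0, 0, 0]
r2 m[X3→φ0] = [7, 13, 11]
r2 m[X3→φ1] = [5, 8, 6]
r2 m[X3→φ4] = [10, 10, 10]
r2 m[X3→φ7] = [11, 8, 9]
r2 m[X4→φ1] = [2, 4, 1]
r2 m[X4→φ2] = [6, 9, 6]
r2 m[X4→φ6] = [8, 5, 7]
r3 m[φ0→X0] = [11, 12, 13]
r3 m[φ0→X3] = [5, 0, 3]
r3 m[φ1→X3] = [7, 8, 7]
r3 m[φ1→X4] = [11, 12, 11]
r3 m[φ2→X6] = [7, 9, 11]
r3 m[φ2→X4] = [5, 3, 4]
r3 m[φ3→X6] = [1, 3, 3]
r3 m[φ3→X11] = [4, 5, 3]
r3 m[φ4→X12] = [14, 13, 11]
r3 m[φ4→X3] = [1, 3, 2]
r3 m[φ5→X11] = [1, 0, 0]
r3 m[φ5→X13] = [3, 1, 3]
r3 m[φ6→X0] = [8, 9, 7]
r3 m[φ6→X4] = [0, 4, 0]
r3 m[φ7→X6] = [13, 12, 11]
r3 m[φ7→X3] = [3, 8, 6]
r3 m[X0→φ0] = [1, 2, 0]
r3 m[X0→φ6] = [4, 1, 0]
r3 m[X6→φ2] = [3, 5, 3]
r3 m[X6→φ3] = [2, 4, 2]
r3 m[X6→φ7] = [1, 3, 5]
r3 m[X11→φ3] = [1, 0, 0]
r3 m[X11→φ5] = [2, 3, 1]
r3 m[X13→φ5] = [0, 0, 0]
r3 m[X12→φ4] = [0, 0, 0]
r3 m[X3→φ0] = [7, 13, 11]
r3 m[X3→φ1] = [5, 8, 6]
r3 m[X3→φ4] = [10, 10, 10]
r3 m[X3→φ7] = [11, 8, 9]
r3 m[X4→φ1] = [2, 4, 1]
r3 m[X4→φ2] = [6, 9, 6]
r3 m[X4→φ6] = [8, 5, 7]

message @ round 3 = [14, 13, 11]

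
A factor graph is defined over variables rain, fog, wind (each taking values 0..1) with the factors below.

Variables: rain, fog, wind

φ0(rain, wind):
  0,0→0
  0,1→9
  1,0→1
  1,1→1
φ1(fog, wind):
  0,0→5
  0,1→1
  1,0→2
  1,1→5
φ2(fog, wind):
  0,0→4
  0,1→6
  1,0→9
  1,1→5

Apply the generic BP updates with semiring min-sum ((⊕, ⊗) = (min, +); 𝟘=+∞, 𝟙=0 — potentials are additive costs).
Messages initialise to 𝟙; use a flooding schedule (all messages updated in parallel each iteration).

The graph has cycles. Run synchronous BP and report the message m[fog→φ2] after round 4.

init: all messages = 𝟙 over 2 values
r1 m[φ0→rain] = [0, 1]
r1 m[φ0→wind] = [0, 1]
r1 m[φ1→fog] = [1, 2]
r1 m[φ1→wind] = [2, 1]
r1 m[φ2→fog] = [4, 5]
r1 m[φ2→wind] = [4, 5]
r1 m[rain→φ0] = [0, 0]
r1 m[fog→φ1] = [0, 0]
r1 m[fog→φ2] = [0, 0]
r1 m[wind→φ0] = [0, 0]
r1 m[wind→φ1] = [0, 0]
r1 m[wind→φ2] = [0, 0]
r2 m[φ0→rain] = [0, 1]
r2 m[φ0→wind] = [0, 1]
r2 m[φ1→fog] = [1, 2]
r2 m[φ1→wind] = [2, 1]
r2 m[φ2→fog] = [4, 5]
r2 m[φ2→wind] = [4, 5]
r2 m[rain→φ0] = [0, 0]
r2 m[fog→φ1] = [4, 5]
r2 m[fog→φ2] = [1, 2]
r2 m[wind→φ0] = [6, 6]
r2 m[wind→φ1] = [4, 6]
r2 m[wind→φ2] = [2, 2]
r3 m[φ0→rain] = [6, 7]
r3 m[φ0→wind] = [0, 1]
r3 m[φ1→fog] = [7, 6]
r3 m[φ1→wind] = [7, 5]
r3 m[φ2→fog] = [6, 7]
r3 m[φ2→wind] = [5, 7]
r3 m[rain→φ0] = [0, 0]
r3 m[fog→φ1] = [4, 5]
r3 m[fog→φ2] = [1, 2]
r3 m[wind→φ0] = [6, 6]
r3 m[wind→φ1] = [4, 6]
r3 m[wind→φ2] = [2, 2]
r4 m[φ0→rain] = [6, 7]
r4 m[φ0→wind] = [0, 1]
r4 m[φ1→fog] = [7, 6]
r4 m[φ1→wind] = [7, 5]
r4 m[φ2→fog] = [6, 7]
r4 m[φ2→wind] = [5, 7]
r4 m[rain→φ0] = [0, 0]
r4 m[fog→φ1] = [6, 7]
r4 m[fog→φ2] = [7, 6]
r4 m[wind→φ0] = [12, 12]
r4 m[wind→φ1] = [5, 8]
r4 m[wind→φ2] = [7, 6]

message @ round 4 = [7, 6]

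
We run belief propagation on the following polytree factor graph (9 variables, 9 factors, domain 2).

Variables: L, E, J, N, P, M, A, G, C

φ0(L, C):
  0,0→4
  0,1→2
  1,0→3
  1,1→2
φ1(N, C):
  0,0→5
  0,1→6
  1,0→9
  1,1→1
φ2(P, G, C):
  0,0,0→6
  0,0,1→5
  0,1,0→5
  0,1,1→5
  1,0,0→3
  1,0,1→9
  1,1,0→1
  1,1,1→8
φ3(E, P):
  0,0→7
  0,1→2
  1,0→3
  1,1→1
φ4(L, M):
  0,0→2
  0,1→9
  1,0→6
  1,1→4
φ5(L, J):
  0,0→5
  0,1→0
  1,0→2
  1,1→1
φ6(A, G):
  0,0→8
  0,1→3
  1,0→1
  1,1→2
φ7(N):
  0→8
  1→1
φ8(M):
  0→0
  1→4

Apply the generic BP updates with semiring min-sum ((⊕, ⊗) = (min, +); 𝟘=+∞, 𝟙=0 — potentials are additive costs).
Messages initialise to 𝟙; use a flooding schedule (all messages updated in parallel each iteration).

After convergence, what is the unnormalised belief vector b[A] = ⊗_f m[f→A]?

init: all messages = 𝟙 over 2 values
r1 m[φ0→L] = [2, 2]
r1 m[φ0→C] = [3, 2]
r1 m[φ1→N] = [5, 1]
r1 m[φ1→C] = [5, 1]
r1 m[φ2→P] = [5, 1]
r1 m[φ2→G] = [3, 1]
r1 m[φ2→C] = [1, 5]
r1 m[φ3→E] = [2, 1]
r1 m[φ3→P] = [3, 1]
r1 m[φ4→L] = [2, 4]
r1 m[φ4→M] = [2, 4]
r1 m[φ5→L] = [0, 1]
r1 m[φ5→J] = [2, 0]
r1 m[φ6→A] = [3, 1]
r1 m[φ6→G] = [1, 2]
r1 m[φ7→N] = [8, 1]
r1 m[φ8→M] = [0, 4]
r1 m[L→φ0] = [0, 0]
r1 m[L→φ4] = [0, 0]
r1 m[L→φ5] = [0, 0]
r1 m[E→φ3] = [0, 0]
r1 m[J→φ5] = [0, 0]
r1 m[N→φ1] = [0, 0]
r1 m[N→φ7] = [0, 0]
r1 m[P→φ2] = [0, 0]
r1 m[P→φ3] = [0, 0]
r1 m[M→φ4] = [0, 0]
r1 m[M→φ8] = [0, 0]
r1 m[A→φ6] = [0, 0]
r1 m[G→φ2] = [0, 0]
r1 m[G→φ6] = [0, 0]
r1 m[C→φ0] = [0, 0]
r1 m[C→φ1] = [0, 0]
r1 m[C→φ2] = [0, 0]
r2 m[φ0→L] = [2, 2]
r2 m[φ0→C] = [3, 2]
r2 m[φ1→N] = [5, 1]
r2 m[φ1→C] = [5, 1]
r2 m[φ2→P] = [5, 1]
r2 m[φ2→G] = [3, 1]
r2 m[φ2→C] = [1, 5]
r2 m[φ3→E] = [2, 1]
r2 m[φ3→P] = [3, 1]
r2 m[φ4→L] = [2, 4]
r2 m[φ4→M] = [2, 4]
r2 m[φ5→L] = [0, 1]
r2 m[φ5→J] = [2, 0]
r2 m[φ6→A] = [3, 1]
r2 m[φ6→G] = [1, 2]
r2 m[φ7→N] = [8, 1]
r2 m[φ8→M] = [0, 4]
r2 m[L→φ0] = [2, 5]
r2 m[L→φ4] = [2, 3]
r2 m[L→φ5] = [4, 6]
r2 m[E→φ3] = [0, 0]
r2 m[J→φ5] = [0, 0]
r2 m[N→φ1] = [8, 1]
r2 m[N→φ7] = [5, 1]
r2 m[P→φ2] = [3, 1]
r2 m[P→φ3] = [5, 1]
r2 m[M→φ4] = [0, 4]
r2 m[M→φ8] = [2, 4]
r2 m[A→φ6] = [0, 0]
r2 m[G→φ2] = [1, 2]
r2 m[G→φ6] = [3, 1]
r2 m[C→φ0] = [6, 6]
r2 m[C→φ1] = [4, 7]
r2 m[C→φ2] = [8, 3]
r3 m[φ0→L] = [8, 8]
r3 m[φ0→C] = [6, 4]
r3 m[φ1→N] = [9, 8]
r3 m[φ1→C] = [10, 2]
r3 m[φ2→P] = [9, 11]
r3 m[φ2→G] = [11, 10]
r3 m[φ2→C] = [4, 9]
r3 m[φ3→E] = [3, 2]
r3 m[φ3→P] = [3, 1]
r3 m[φ4→L] = [2, 6]
r3 m[φ4→M] = [4, 7]
r3 m[φ5→L] = [0, 1]
r3 m[φ5→J] = [8, 4]
r3 m[φ6→A] = [4, 3]
r3 m[φ6→G] = [1, 2]
r3 m[φ7→N] = [8, 1]
r3 m[φ8→M] = [0, 4]
r3 m[L→φ0] = [2, 5]
r3 m[L→φ4] = [2, 3]
r3 m[L→φ5] = [4, 6]
r3 m[E→φ3] = [0, 0]
r3 m[J→φ5] = [0, 0]
r3 m[N→φ1] = [8, 1]
r3 m[N→φ7] = [5, 1]
r3 m[P→φ2] = [3, 1]
r3 m[P→φ3] = [5, 1]
r3 m[M→φ4] = [0, 4]
r3 m[M→φ8] = [2, 4]
r3 m[A→φ6] = [0, 0]
r3 m[G→φ2] = [1, 2]
r3 m[G→φ6] = [3, 1]
r3 m[C→φ0] = [6, 6]
r3 m[C→φ1] = [4, 7]
r3 m[C→φ2] = [8, 3]
r4 m[φ0→L] = [8, 8]
r4 m[φ0→C] = [6, 4]
r4 m[φ1→N] = [9, 8]
r4 m[φ1→C] = [10, 2]
r4 m[φ2→P] = [9, 11]
r4 m[φ2→G] = [11, 10]
r4 m[φ2→C] = [4, 9]
r4 m[φ3→E] = [3, 2]
r4 m[φ3→P] = [3, 1]
r4 m[φ4→L] = [2, 6]
r4 m[φ4→M] = [4, 7]
r4 m[φ5→L] = [0, 1]
r4 m[φ5→J] = [8, 4]
r4 m[φ6→A] = [4, 3]
r4 m[φ6→G] = [1, 2]
r4 m[φ7→N] = [8, 1]
r4 m[φ8→M] = [0, 4]
r4 m[L→φ0] = [2, 7]
r4 m[L→φ4] = [8, 9]
r4 m[L→φ5] = [10, 14]
r4 m[E→φ3] = [0, 0]
r4 m[J→φ5] = [0, 0]
r4 m[N→φ1] = [8, 1]
r4 m[N→φ7] = [9, 8]
r4 m[P→φ2] = [3, 1]
r4 m[P→φ3] = [9, 11]
r4 m[M→φ4] = [0, 4]
r4 m[M→φ8] = [4, 7]
r4 m[A→φ6] = [0, 0]
r4 m[G→φ2] = [1, 2]
r4 m[G→φ6] = [11, 10]
r4 m[C→φ0] = [14, 11]
r4 m[C→φ1] = [10, 13]
r4 m[C→φ2] = [16, 6]
r5 m[φ0→L] = [13, 13]
r5 m[φ0→C] = [6, 4]
r5 m[φ1→N] = [15, 14]
r5 m[φ1→C] = [10, 2]
r5 m[φ2→P] = [12, 16]
r5 m[φ2→G] = [14, 14]
r5 m[φ2→C] = [4, 9]
r5 m[φ3→E] = [13, 12]
r5 m[φ3→P] = [3, 1]
r5 m[φ4→L] = [2, 6]
r5 m[φ4→M] = [10, 13]
r5 m[φ5→L] = [0, 1]
r5 m[φ5→J] = [15, 10]
r5 m[φ6→A] = [13, 12]
r5 m[φ6→G] = [1, 2]
r5 m[φ7→N] = [8, 1]
r5 m[φ8→M] = [0, 4]
r5 m[L→φ0] = [2, 7]
r5 m[L→φ4] = [8, 9]
r5 m[L→φ5] = [10, 14]
r5 m[E→φ3] = [0, 0]
r5 m[J→φ5] = [0, 0]
r5 m[N→φ1] = [8, 1]
r5 m[N→φ7] = [9, 8]
r5 m[P→φ2] = [3, 1]
r5 m[P→φ3] = [9, 11]
r5 m[M→φ4] = [0, 4]
r5 m[M→φ8] = [4, 7]
r5 m[A→φ6] = [0, 0]
r5 m[G→φ2] = [1, 2]
r5 m[G→φ6] = [11, 10]
r5 m[C→φ0] = [14, 11]
r5 m[C→φ1] = [10, 13]
r5 m[C→φ2] = [16, 6]
r6 m[φ0→L] = [13, 13]
r6 m[φ0→C] = [6, 4]
r6 m[φ1→N] = [15, 14]
r6 m[φ1→C] = [10, 2]
r6 m[φ2→P] = [12, 16]
r6 m[φ2→G] = [14, 14]
r6 m[φ2→C] = [4, 9]
r6 m[φ3→E] = [13, 12]
r6 m[φ3→P] = [3, 1]
r6 m[φ4→L] = [2, 6]
r6 m[φ4→M] = [10, 13]
r6 m[φ5→L] = [0, 1]
r6 m[φ5→J] = [15, 10]
r6 m[φ6→A] = [13, 12]
r6 m[φ6→G] = [1, 2]
r6 m[φ7→N] = [8, 1]
r6 m[φ8→M] = [0, 4]
r6 m[L→φ0] = [2, 7]
r6 m[L→φ4] = [13, 14]
r6 m[L→φ5] = [15, 19]
r6 m[E→φ3] = [0, 0]
r6 m[J→φ5] = [0, 0]
r6 m[N→φ1] = [8, 1]
r6 m[N→φ7] = [15, 14]
r6 m[P→φ2] = [3, 1]
r6 m[P→φ3] = [12, 16]
r6 m[M→φ4] = [0, 4]
r6 m[M→φ8] = [10, 13]
r6 m[A→φ6] = [0, 0]
r6 m[G→φ2] = [1, 2]
r6 m[G→φ6] = [14, 14]
r6 m[C→φ0] = [14, 11]
r6 m[C→φ1] = [10, 13]
r6 m[C→φ2] = [16, 6]
r7 m[φ0→L] = [13, 13]
r7 m[φ0→C] = [6, 4]
r7 m[φ1→N] = [15, 14]
r7 m[φ1→C] = [10, 2]
r7 m[φ2→P] = [12, 16]
r7 m[φ2→G] = [14, 14]
r7 m[φ2→C] = [4, 9]
r7 m[φ3→E] = [18, 15]
r7 m[φ3→P] = [3, 1]
r7 m[φ4→L] = [2, 6]
r7 m[φ4→M] = [15, 18]
r7 m[φ5→L] = [0, 1]
r7 m[φ5→J] = [20, 15]
r7 m[φ6→A] = [17, 15]
r7 m[φ6→G] = [1, 2]
r7 m[φ7→N] = [8, 1]
r7 m[φ8→M] = [0, 4]
r7 m[L→φ0] = [2, 7]
r7 m[L→φ4] = [13, 14]
r7 m[L→φ5] = [15, 19]
r7 m[E→φ3] = [0, 0]
r7 m[J→φ5] = [0, 0]
r7 m[N→φ1] = [8, 1]
r7 m[N→φ7] = [15, 14]
r7 m[P→φ2] = [3, 1]
r7 m[P→φ3] = [12, 16]
r7 m[M→φ4] = [0, 4]
r7 m[M→φ8] = [10, 13]
r7 m[A→φ6] = [0, 0]
r7 m[G→φ2] = [1, 2]
r7 m[G→φ6] = [14, 14]
r7 m[C→φ0] = [14, 11]
r7 m[C→φ1] = [10, 13]
r7 m[C→φ2] = [16, 6]
r8 m[φ0→L] = [13, 13]
r8 m[φ0→C] = [6, 4]
r8 m[φ1→N] = [15, 14]
r8 m[φ1→C] = [10, 2]
r8 m[φ2→P] = [12, 16]
r8 m[φ2→G] = [14, 14]
r8 m[φ2→C] = [4, 9]
r8 m[φ3→E] = [18, 15]
r8 m[φ3→P] = [3, 1]
r8 m[φ4→L] = [2, 6]
r8 m[φ4→M] = [15, 18]
r8 m[φ5→L] = [0, 1]
r8 m[φ5→J] = [20, 15]
r8 m[φ6→A] = [17, 15]
r8 m[φ6→G] = [1, 2]
r8 m[φ7→N] = [8, 1]
r8 m[φ8→M] = [0, 4]
r8 m[L→φ0] = [2, 7]
r8 m[L→φ4] = [13, 14]
r8 m[L→φ5] = [15, 19]
r8 m[E→φ3] = [0, 0]
r8 m[J→φ5] = [0, 0]
r8 m[N→φ1] = [8, 1]
r8 m[N→φ7] = [15, 14]
r8 m[P→φ2] = [3, 1]
r8 m[P→φ3] = [12, 16]
r8 m[M→φ4] = [0, 4]
r8 m[M→φ8] = [15, 18]
r8 m[A→φ6] = [0, 0]
r8 m[G→φ2] = [1, 2]
r8 m[G→φ6] = [14, 14]
r8 m[C→φ0] = [14, 11]
r8 m[C→φ1] = [10, 13]
r8 m[C→φ2] = [16, 6]
r9 m[φ0→L] = [13, 13]
r9 m[φ0→C] = [6, 4]
r9 m[φ1→N] = [15, 14]
r9 m[φ1→C] = [10, 2]
r9 m[φ2→P] = [12, 16]
r9 m[φ2→G] = [14, 14]
r9 m[φ2→C] = [4, 9]
r9 m[φ3→E] = [18, 15]
r9 m[φ3→P] = [3, 1]
r9 m[φ4→L] = [2, 6]
r9 m[φ4→M] = [15, 18]
r9 m[φ5→L] = [0, 1]
r9 m[φ5→J] = [20, 15]
r9 m[φ6→A] = [17, 15]
r9 m[φ6→G] = [1, 2]
r9 m[φ7→N] = [8, 1]
r9 m[φ8→M] = [0, 4]
r9 m[L→φ0] = [2, 7]
r9 m[L→φ4] = [13, 14]
r9 m[L→φ5] = [15, 19]
r9 m[E→φ3] = [0, 0]
r9 m[J→φ5] = [0, 0]
r9 m[N→φ1] = [8, 1]
r9 m[N→φ7] = [15, 14]
r9 m[P→φ2] = [3, 1]
r9 m[P→φ3] = [12, 16]
r9 m[M→φ4] = [0, 4]
r9 m[M→φ8] = [15, 18]
r9 m[A→φ6] = [0, 0]
r9 m[G→φ2] = [1, 2]
r9 m[G→φ6] = [14, 14]
r9 m[C→φ0] = [14, 11]
r9 m[C→φ1] = [10, 13]
r9 m[C→φ2] = [16, 6]
fixed point reached at round 9
b[A] = ⊗ incoming = [17, 15]

b[A] = [17, 15]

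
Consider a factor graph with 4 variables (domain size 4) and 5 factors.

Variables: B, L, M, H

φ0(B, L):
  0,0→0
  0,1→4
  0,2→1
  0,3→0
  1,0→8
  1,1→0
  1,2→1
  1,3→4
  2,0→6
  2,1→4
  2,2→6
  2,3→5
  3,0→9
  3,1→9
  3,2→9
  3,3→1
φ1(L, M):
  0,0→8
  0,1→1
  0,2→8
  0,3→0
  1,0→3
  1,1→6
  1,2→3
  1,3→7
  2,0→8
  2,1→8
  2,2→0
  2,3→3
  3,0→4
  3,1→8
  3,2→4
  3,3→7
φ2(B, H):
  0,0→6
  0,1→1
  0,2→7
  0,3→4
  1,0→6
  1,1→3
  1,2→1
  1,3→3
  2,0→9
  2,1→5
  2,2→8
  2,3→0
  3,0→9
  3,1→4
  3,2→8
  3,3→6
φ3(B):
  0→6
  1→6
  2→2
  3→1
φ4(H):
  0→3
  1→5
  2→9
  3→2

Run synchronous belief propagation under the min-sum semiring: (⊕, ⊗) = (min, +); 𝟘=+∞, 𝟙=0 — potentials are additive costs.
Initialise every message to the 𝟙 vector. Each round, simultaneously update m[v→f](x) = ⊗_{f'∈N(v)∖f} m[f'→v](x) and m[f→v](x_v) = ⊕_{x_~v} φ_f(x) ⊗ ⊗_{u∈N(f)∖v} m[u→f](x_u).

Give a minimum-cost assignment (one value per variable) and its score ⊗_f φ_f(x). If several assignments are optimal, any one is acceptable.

assignment: (B=2, L=0, M=3, H=3); score = 10

init: all messages = 𝟙 over 4 values
r1 m[φ0→B] = [0, 0, 4, 1]
r1 m[φ0→L] = [0, 0, 1, 0]
r1 m[φ1→L] = [0, 3, 0, 4]
r1 m[φ1→M] = [3, 1, 0, 0]
r1 m[φ2→B] = [1, 1, 0, 4]
r1 m[φ2→H] = [6, 1, 1, 0]
r1 m[φ3→B] = [6, 6, 2, 1]
r1 m[φ4→H] = [3, 5, 9, 2]
r1 m[B→φ0] = [0, 0, 0, 0]
r1 m[B→φ2] = [0, 0, 0, 0]
r1 m[B→φ3] = [0, 0, 0, 0]
r1 m[L→φ0] = [0, 0, 0, 0]
r1 m[L→φ1] = [0, 0, 0, 0]
r1 m[M→φ1] = [0, 0, 0, 0]
r1 m[H→φ2] = [0, 0, 0, 0]
r1 m[H→φ4] = [0, 0, 0, 0]
r2 m[φ0→B] = [0, 0, 4, 1]
r2 m[φ0→L] = [0, 0, 1, 0]
r2 m[φ1→L] = [0, 3, 0, 4]
r2 m[φ1→M] = [3, 1, 0, 0]
r2 m[φ2→B] = [1, 1, 0, 4]
r2 m[φ2→H] = [6, 1, 1, 0]
r2 m[φ3→B] = [6, 6, 2, 1]
r2 m[φ4→H] = [3, 5, 9, 2]
r2 m[B→φ0] = [7, 7, 2, 5]
r2 m[B→φ2] = [6, 6, 6, 2]
r2 m[B→φ3] = [1, 1, 4, 5]
r2 m[L→φ0] = [0, 3, 0, 4]
r2 m[L→φ1] = [0, 0, 1, 0]
r2 m[M→φ1] = [0, 0, 0, 0]
r2 m[H→φ2] = [3, 5, 9, 2]
r2 m[H→φ4] = [6, 1, 1, 0]
r3 m[φ0→B] = [0, 1, 6, 5]
r3 m[φ0→L] = [7, 6, 8, 6]
r3 m[φ1→L] = [0, 3, 0, 4]
r3 m[φ1→M] = [3, 1, 1, 0]
r3 m[φ2→B] = [6, 5, 2, 8]
r3 m[φ2→H] = [11, 6, 7, 6]
r3 m[φ3→B] = [6, 6, 2, 1]
r3 m[φ4→H] = [3, 5, 9, 2]
r3 m[B→φ0] = [7, 7, 2, 5]
r3 m[B→φ2] = [6, 6, 6, 2]
r3 m[B→φ3] = [1, 1, 4, 5]
r3 m[L→φ0] = [0, 3, 0, 4]
r3 m[L→φ1] = [0, 0, 1, 0]
r3 m[M→φ1] = [0, 0, 0, 0]
r3 m[H→φ2] = [3, 5, 9, 2]
r3 m[H→φ4] = [6, 1, 1, 0]
r4 m[φ0→B] = [0, 1, 6, 5]
r4 m[φ0→L] = [7, 6, 8, 6]
r4 m[φ1→L] = [0, 3, 0, 4]
r4 m[φ1→M] = [3, 1, 1, 0]
r4 m[φ2→B] = [6, 5, 2, 8]
r4 m[φ2→H] = [11, 6, 7, 6]
r4 m[φ3→B] = [6, 6, 2, 1]
r4 m[φ4→H] = [3, 5, 9, 2]
r4 m[B→φ0] = [12, 11, 4, 9]
r4 m[B→φ2] = [6, 7, 8, 6]
r4 m[B→φ3] = [6, 6, 8, 13]
r4 m[L→φ0] = [0, 3, 0, 4]
r4 m[L→φ1] = [7, 6, 8, 6]
r4 m[M→φ1] = [0, 0, 0, 0]
r4 m[H→φ2] = [3, 5, 9, 2]
r4 m[H→φ4] = [11, 6, 7, 6]
r5 m[φ0→B] = [0, 1, 6, 5]
r5 m[φ0→L] = [10, 8, 10, 9]
r5 m[φ1→L] = [0, 3, 0, 4]
r5 m[φ1→M] = [9, 8, 8, 7]
r5 m[φ2→B] = [6, 5, 2, 8]
r5 m[φ2→H] = [12, 7, 8, 8]
r5 m[φ3→B] = [6, 6, 2, 1]
r5 m[φ4→H] = [3, 5, 9, 2]
r5 m[B→φ0] = [12, 11, 4, 9]
r5 m[B→φ2] = [6, 7, 8, 6]
r5 m[B→φ3] = [6, 6, 8, 13]
r5 m[L→φ0] = [0, 3, 0, 4]
r5 m[L→φ1] = [7, 6, 8, 6]
r5 m[M→φ1] = [0, 0, 0, 0]
r5 m[H→φ2] = [3, 5, 9, 2]
r5 m[H→φ4] = [11, 6, 7, 6]
r6 m[φ0→B] = [0, 1, 6, 5]
r6 m[φ0→L] = [10, 8, 10, 9]
r6 m[φ1→L] = [0, 3, 0, 4]
r6 m[φ1→M] = [9, 8, 8, 7]
r6 m[φ2→B] = [6, 5, 2, 8]
r6 m[φ2→H] = [12, 7, 8, 8]
r6 m[φ3→B] = [6, 6, 2, 1]
r6 m[φ4→H] = [3, 5, 9, 2]
r6 m[B→φ0] = [12, 11, 4, 9]
r6 m[B→φ2] = [6, 7, 8, 6]
r6 m[B→φ3] = [6, 6, 8, 13]
r6 m[L→φ0] = [0, 3, 0, 4]
r6 m[L→φ1] = [10, 8, 10, 9]
r6 m[M→φ1] = [0, 0, 0, 0]
r6 m[H→φ2] = [3, 5, 9, 2]
r6 m[H→φ4] = [12, 7, 8, 8]
r7 m[φ0→B] = [0, 1, 6, 5]
r7 m[φ0→L] = [10, 8, 10, 9]
r7 m[φ1→L] = [0, 3, 0, 4]
r7 m[φ1→M] = [11, 11, 10, 10]
r7 m[φ2→B] = [6, 5, 2, 8]
r7 m[φ2→H] = [12, 7, 8, 8]
r7 m[φ3→B] = [6, 6, 2, 1]
r7 m[φ4→H] = [3, 5, 9, 2]
r7 m[B→φ0] = [12, 11, 4, 9]
r7 m[B→φ2] = [6, 7, 8, 6]
r7 m[B→φ3] = [6, 6, 8, 13]
r7 m[L→φ0] = [0, 3, 0, 4]
r7 m[L→φ1] = [10, 8, 10, 9]
r7 m[M→φ1] = [0, 0, 0, 0]
r7 m[H→φ2] = [3, 5, 9, 2]
r7 m[H→φ4] = [12, 7, 8, 8]
r8 m[φ0→B] = [0, 1, 6, 5]
r8 m[φ0→L] = [10, 8, 10, 9]
r8 m[φ1→L] = [0, 3, 0, 4]
r8 m[φ1→M] = [11, 11, 10, 10]
r8 m[φ2→B] = [6, 5, 2, 8]
r8 m[φ2→H] = [12, 7, 8, 8]
r8 m[φ3→B] = [6, 6, 2, 1]
r8 m[φ4→H] = [3, 5, 9, 2]
r8 m[B→φ0] = [12, 11, 4, 9]
r8 m[B→φ2] = [6, 7, 8, 6]
r8 m[B→φ3] = [6, 6, 8, 13]
r8 m[L→φ0] = [0, 3, 0, 4]
r8 m[L→φ1] = [10, 8, 10, 9]
r8 m[M→φ1] = [0, 0, 0, 0]
r8 m[H→φ2] = [3, 5, 9, 2]
r8 m[H→φ4] = [12, 7, 8, 8]
fixed point reached at round 8
traceback from B: (B=2, L=0, M=3, H=3), score=10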